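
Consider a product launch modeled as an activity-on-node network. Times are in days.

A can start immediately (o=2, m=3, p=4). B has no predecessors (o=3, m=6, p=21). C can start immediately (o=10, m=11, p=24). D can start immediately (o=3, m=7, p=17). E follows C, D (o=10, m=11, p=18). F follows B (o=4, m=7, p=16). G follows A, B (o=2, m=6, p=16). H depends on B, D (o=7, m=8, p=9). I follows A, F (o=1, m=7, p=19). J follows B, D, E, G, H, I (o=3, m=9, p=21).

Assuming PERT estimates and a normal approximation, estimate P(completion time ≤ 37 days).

te_A = (2 + 4·3 + 4)/6 = 18/6 = 3; σ²_A = ((4−2)/6)² = 0.111
te_B = (3 + 4·6 + 21)/6 = 48/6 = 8; σ²_B = ((21−3)/6)² = 9.000
te_C = (10 + 4·11 + 24)/6 = 78/6 = 13; σ²_C = ((24−10)/6)² = 5.444
te_D = (3 + 4·7 + 17)/6 = 48/6 = 8; σ²_D = ((17−3)/6)² = 5.444
te_E = (10 + 4·11 + 18)/6 = 72/6 = 12; σ²_E = ((18−10)/6)² = 1.778
te_F = (4 + 4·7 + 16)/6 = 48/6 = 8; σ²_F = ((16−4)/6)² = 4.000
te_G = (2 + 4·6 + 16)/6 = 42/6 = 7; σ²_G = ((16−2)/6)² = 5.444
te_H = (7 + 4·8 + 9)/6 = 48/6 = 8; σ²_H = ((9−7)/6)² = 0.111
te_I = (1 + 4·7 + 19)/6 = 48/6 = 8; σ²_I = ((19−1)/6)² = 9.000
te_J = (3 + 4·9 + 21)/6 = 60/6 = 10; σ²_J = ((21−3)/6)² = 9.000

Forward pass:
ES_A = 0; EF_A = 3
ES_B = 0; EF_B = 8
ES_C = 0; EF_C = 13
ES_D = 0; EF_D = 8
ES_E = max(EF_C=13, EF_D=8) = 13; EF_E = 13+12 = 25
ES_F = 8; EF_F = 8+8 = 16
ES_G = max(EF_A=3, EF_B=8) = 8; EF_G = 8+7 = 15
ES_H = max(EF_B=8, EF_D=8) = 8; EF_H = 8+8 = 16
ES_I = max(EF_A=3, EF_F=16) = 16; EF_I = 16+8 = 24
ES_J = max(EF_B=8, EF_D=8, EF_E=25, EF_G=15, EF_H=16, EF_I=24) = 25; EF_J = 25+10 = 35
Expected project duration μ = 35 days. Critical path: C → E → J.

Variance along critical path = 5.444 + 1.778 + 9.000 = 16.222; σ = √16.222 = 4.028 days.
Z = (37 − 35) / 4.028 = 0.497
P(T ≤ 37) = Φ(0.497) ≈ 0.690

0.690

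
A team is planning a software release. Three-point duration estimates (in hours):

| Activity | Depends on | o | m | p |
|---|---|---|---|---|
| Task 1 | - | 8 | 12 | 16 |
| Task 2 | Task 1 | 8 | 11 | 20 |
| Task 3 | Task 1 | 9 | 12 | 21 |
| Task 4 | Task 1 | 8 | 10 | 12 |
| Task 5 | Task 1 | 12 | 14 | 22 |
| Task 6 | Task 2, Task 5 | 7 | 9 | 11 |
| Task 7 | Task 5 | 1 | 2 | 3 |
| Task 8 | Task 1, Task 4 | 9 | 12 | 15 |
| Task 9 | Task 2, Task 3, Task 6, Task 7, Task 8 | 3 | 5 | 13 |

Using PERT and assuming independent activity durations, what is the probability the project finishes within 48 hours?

0.984

te_Task 1 = (8 + 4·12 + 16)/6 = 72/6 = 12; σ²_Task 1 = ((16−8)/6)² = 1.778
te_Task 2 = (8 + 4·11 + 20)/6 = 72/6 = 12; σ²_Task 2 = ((20−8)/6)² = 4.000
te_Task 3 = (9 + 4·12 + 21)/6 = 78/6 = 13; σ²_Task 3 = ((21−9)/6)² = 4.000
te_Task 4 = (8 + 4·10 + 12)/6 = 60/6 = 10; σ²_Task 4 = ((12−8)/6)² = 0.444
te_Task 5 = (12 + 4·14 + 22)/6 = 90/6 = 15; σ²_Task 5 = ((22−12)/6)² = 2.778
te_Task 6 = (7 + 4·9 + 11)/6 = 54/6 = 9; σ²_Task 6 = ((11−7)/6)² = 0.444
te_Task 7 = (1 + 4·2 + 3)/6 = 12/6 = 2; σ²_Task 7 = ((3−1)/6)² = 0.111
te_Task 8 = (9 + 4·12 + 15)/6 = 72/6 = 12; σ²_Task 8 = ((15−9)/6)² = 1.000
te_Task 9 = (3 + 4·5 + 13)/6 = 36/6 = 6; σ²_Task 9 = ((13−3)/6)² = 2.778

Forward pass:
ES_Task 1 = 0; EF_Task 1 = 12
ES_Task 2 = 12; EF_Task 2 = 12+12 = 24
ES_Task 3 = 12; EF_Task 3 = 12+13 = 25
ES_Task 4 = 12; EF_Task 4 = 12+10 = 22
ES_Task 5 = 12; EF_Task 5 = 12+15 = 27
ES_Task 6 = max(EF_Task 2=24, EF_Task 5=27) = 27; EF_Task 6 = 27+9 = 36
ES_Task 7 = 27; EF_Task 7 = 27+2 = 29
ES_Task 8 = max(EF_Task 1=12, EF_Task 4=22) = 22; EF_Task 8 = 22+12 = 34
ES_Task 9 = max(EF_Task 2=24, EF_Task 3=25, EF_Task 6=36, EF_Task 7=29, EF_Task 8=34) = 36; EF_Task 9 = 36+6 = 42
Expected project duration μ = 42 hours. Critical path: Task 1 → Task 5 → Task 6 → Task 9.

Variance along critical path = 1.778 + 2.778 + 0.444 + 2.778 = 7.778; σ = √7.778 = 2.789 hours.
Z = (48 − 42) / 2.789 = 2.151
P(T ≤ 48) = Φ(2.151) ≈ 0.984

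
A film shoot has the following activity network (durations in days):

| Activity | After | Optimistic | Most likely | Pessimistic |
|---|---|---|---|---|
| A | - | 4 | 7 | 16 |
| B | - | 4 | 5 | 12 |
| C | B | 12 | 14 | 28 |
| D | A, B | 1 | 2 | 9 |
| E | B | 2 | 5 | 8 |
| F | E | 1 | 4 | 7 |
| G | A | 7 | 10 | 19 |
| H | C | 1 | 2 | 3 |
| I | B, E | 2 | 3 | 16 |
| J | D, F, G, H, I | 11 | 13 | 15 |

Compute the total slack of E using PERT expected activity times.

te_A = (4 + 4·7 + 16)/6 = 48/6 = 8
te_B = (4 + 4·5 + 12)/6 = 36/6 = 6
te_C = (12 + 4·14 + 28)/6 = 96/6 = 16
te_D = (1 + 4·2 + 9)/6 = 18/6 = 3
te_E = (2 + 4·5 + 8)/6 = 30/6 = 5
te_F = (1 + 4·4 + 7)/6 = 24/6 = 4
te_G = (7 + 4·10 + 19)/6 = 66/6 = 11
te_H = (1 + 4·2 + 3)/6 = 12/6 = 2
te_I = (2 + 4·3 + 16)/6 = 30/6 = 5
te_J = (11 + 4·13 + 15)/6 = 78/6 = 13

Forward pass:
ES_A = 0; EF_A = 8
ES_B = 0; EF_B = 6
ES_C = 6; EF_C = 6+16 = 22
ES_D = max(EF_A=8, EF_B=6) = 8; EF_D = 8+3 = 11
ES_E = 6; EF_E = 6+5 = 11
ES_F = 11; EF_F = 11+4 = 15
ES_G = 8; EF_G = 8+11 = 19
ES_H = 22; EF_H = 22+2 = 24
ES_I = max(EF_B=6, EF_E=11) = 11; EF_I = 11+5 = 16
ES_J = max(EF_D=11, EF_F=15, EF_G=19, EF_H=24, EF_I=16) = 24; EF_J = 24+13 = 37
Expected project duration μ = 37 days. Critical path: B → C → H → J.

Backward pass:
LF_J = 37; LS_J = 37−13 = 24
LF_I = LS_J = 24; LS_I = 24−5 = 19
LF_H = LS_J = 24; LS_H = 24−2 = 22
LF_G = LS_J = 24; LS_G = 24−11 = 13
LF_F = LS_J = 24; LS_F = 24−4 = 20
LF_E = min(LS_F=20, LS_I=19) = 19; LS_E = 19−5 = 14
LF_D = LS_J = 24; LS_D = 24−3 = 21
LF_C = LS_H = 22; LS_C = 22−16 = 6
LF_B = min(LS_C=6, LS_D=21, LS_E=14, LS_I=19) = 6; LS_B = 6−6 = 0
LF_A = min(LS_D=21, LS_G=13) = 13; LS_A = 13−8 = 5
Slack_E = LS_E − ES_E = 14 − 6 = 8

8 days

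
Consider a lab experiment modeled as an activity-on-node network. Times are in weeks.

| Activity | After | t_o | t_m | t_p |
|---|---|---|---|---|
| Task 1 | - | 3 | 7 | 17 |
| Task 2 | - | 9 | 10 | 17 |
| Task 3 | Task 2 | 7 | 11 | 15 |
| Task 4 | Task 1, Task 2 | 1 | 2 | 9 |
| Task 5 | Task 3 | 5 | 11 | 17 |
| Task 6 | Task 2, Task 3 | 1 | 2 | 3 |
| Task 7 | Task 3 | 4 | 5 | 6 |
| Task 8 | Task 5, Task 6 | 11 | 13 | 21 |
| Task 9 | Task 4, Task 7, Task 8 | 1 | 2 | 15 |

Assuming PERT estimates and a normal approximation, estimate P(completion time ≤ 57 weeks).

te_Task 1 = (3 + 4·7 + 17)/6 = 48/6 = 8; σ²_Task 1 = ((17−3)/6)² = 5.444
te_Task 2 = (9 + 4·10 + 17)/6 = 66/6 = 11; σ²_Task 2 = ((17−9)/6)² = 1.778
te_Task 3 = (7 + 4·11 + 15)/6 = 66/6 = 11; σ²_Task 3 = ((15−7)/6)² = 1.778
te_Task 4 = (1 + 4·2 + 9)/6 = 18/6 = 3; σ²_Task 4 = ((9−1)/6)² = 1.778
te_Task 5 = (5 + 4·11 + 17)/6 = 66/6 = 11; σ²_Task 5 = ((17−5)/6)² = 4.000
te_Task 6 = (1 + 4·2 + 3)/6 = 12/6 = 2; σ²_Task 6 = ((3−1)/6)² = 0.111
te_Task 7 = (4 + 4·5 + 6)/6 = 30/6 = 5; σ²_Task 7 = ((6−4)/6)² = 0.111
te_Task 8 = (11 + 4·13 + 21)/6 = 84/6 = 14; σ²_Task 8 = ((21−11)/6)² = 2.778
te_Task 9 = (1 + 4·2 + 15)/6 = 24/6 = 4; σ²_Task 9 = ((15−1)/6)² = 5.444

Forward pass:
ES_Task 1 = 0; EF_Task 1 = 8
ES_Task 2 = 0; EF_Task 2 = 11
ES_Task 3 = 11; EF_Task 3 = 11+11 = 22
ES_Task 4 = max(EF_Task 1=8, EF_Task 2=11) = 11; EF_Task 4 = 11+3 = 14
ES_Task 5 = 22; EF_Task 5 = 22+11 = 33
ES_Task 6 = max(EF_Task 2=11, EF_Task 3=22) = 22; EF_Task 6 = 22+2 = 24
ES_Task 7 = 22; EF_Task 7 = 22+5 = 27
ES_Task 8 = max(EF_Task 5=33, EF_Task 6=24) = 33; EF_Task 8 = 33+14 = 47
ES_Task 9 = max(EF_Task 4=14, EF_Task 7=27, EF_Task 8=47) = 47; EF_Task 9 = 47+4 = 51
Expected project duration μ = 51 weeks. Critical path: Task 2 → Task 3 → Task 5 → Task 8 → Task 9.

Variance along critical path = 1.778 + 1.778 + 4.000 + 2.778 + 5.444 = 15.778; σ = √15.778 = 3.972 weeks.
Z = (57 − 51) / 3.972 = 1.511
P(T ≤ 57) = Φ(1.511) ≈ 0.935

0.935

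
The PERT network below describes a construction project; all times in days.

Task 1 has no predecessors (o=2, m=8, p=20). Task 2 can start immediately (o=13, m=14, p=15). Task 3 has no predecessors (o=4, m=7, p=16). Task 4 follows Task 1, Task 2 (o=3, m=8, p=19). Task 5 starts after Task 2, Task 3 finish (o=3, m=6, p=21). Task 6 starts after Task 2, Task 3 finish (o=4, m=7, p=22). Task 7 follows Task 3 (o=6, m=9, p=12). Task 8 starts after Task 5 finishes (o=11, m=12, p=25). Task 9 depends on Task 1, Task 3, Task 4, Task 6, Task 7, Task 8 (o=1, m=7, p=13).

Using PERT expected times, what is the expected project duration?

te_Task 1 = (2 + 4·8 + 20)/6 = 54/6 = 9
te_Task 2 = (13 + 4·14 + 15)/6 = 84/6 = 14
te_Task 3 = (4 + 4·7 + 16)/6 = 48/6 = 8
te_Task 4 = (3 + 4·8 + 19)/6 = 54/6 = 9
te_Task 5 = (3 + 4·6 + 21)/6 = 48/6 = 8
te_Task 6 = (4 + 4·7 + 22)/6 = 54/6 = 9
te_Task 7 = (6 + 4·9 + 12)/6 = 54/6 = 9
te_Task 8 = (11 + 4·12 + 25)/6 = 84/6 = 14
te_Task 9 = (1 + 4·7 + 13)/6 = 42/6 = 7

Forward pass:
ES_Task 1 = 0; EF_Task 1 = 9
ES_Task 2 = 0; EF_Task 2 = 14
ES_Task 3 = 0; EF_Task 3 = 8
ES_Task 4 = max(EF_Task 1=9, EF_Task 2=14) = 14; EF_Task 4 = 14+9 = 23
ES_Task 5 = max(EF_Task 2=14, EF_Task 3=8) = 14; EF_Task 5 = 14+8 = 22
ES_Task 6 = max(EF_Task 2=14, EF_Task 3=8) = 14; EF_Task 6 = 14+9 = 23
ES_Task 7 = 8; EF_Task 7 = 8+9 = 17
ES_Task 8 = 22; EF_Task 8 = 22+14 = 36
ES_Task 9 = max(EF_Task 1=9, EF_Task 3=8, EF_Task 4=23, EF_Task 6=23, EF_Task 7=17, EF_Task 8=36) = 36; EF_Task 9 = 36+7 = 43
Expected project duration μ = 43 days. Critical path: Task 2 → Task 5 → Task 8 → Task 9.

43 days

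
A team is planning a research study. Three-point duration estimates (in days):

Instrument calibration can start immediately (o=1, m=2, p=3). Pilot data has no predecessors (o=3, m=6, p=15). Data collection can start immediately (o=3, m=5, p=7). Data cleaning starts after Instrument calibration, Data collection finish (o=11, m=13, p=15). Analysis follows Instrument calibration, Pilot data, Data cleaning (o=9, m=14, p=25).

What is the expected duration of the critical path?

te_Instrument calibration = (1 + 4·2 + 3)/6 = 12/6 = 2
te_Pilot data = (3 + 4·6 + 15)/6 = 42/6 = 7
te_Data collection = (3 + 4·5 + 7)/6 = 30/6 = 5
te_Data cleaning = (11 + 4·13 + 15)/6 = 78/6 = 13
te_Analysis = (9 + 4·14 + 25)/6 = 90/6 = 15

Forward pass:
ES_Instrument calibration = 0; EF_Instrument calibration = 2
ES_Pilot data = 0; EF_Pilot data = 7
ES_Data collection = 0; EF_Data collection = 5
ES_Data cleaning = max(EF_Instrument calibration=2, EF_Data collection=5) = 5; EF_Data cleaning = 5+13 = 18
ES_Analysis = max(EF_Instrument calibration=2, EF_Pilot data=7, EF_Data cleaning=18) = 18; EF_Analysis = 18+15 = 33
Expected project duration μ = 33 days. Critical path: Data collection → Data cleaning → Analysis.

33 days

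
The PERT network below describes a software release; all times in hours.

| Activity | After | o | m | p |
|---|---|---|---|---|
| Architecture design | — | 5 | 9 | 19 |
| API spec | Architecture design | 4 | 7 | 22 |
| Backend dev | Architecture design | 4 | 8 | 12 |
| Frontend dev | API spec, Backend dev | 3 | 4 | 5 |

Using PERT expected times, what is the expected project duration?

23 hours

te_Architecture design = (5 + 4·9 + 19)/6 = 60/6 = 10
te_API spec = (4 + 4·7 + 22)/6 = 54/6 = 9
te_Backend dev = (4 + 4·8 + 12)/6 = 48/6 = 8
te_Frontend dev = (3 + 4·4 + 5)/6 = 24/6 = 4

Forward pass:
ES_Architecture design = 0; EF_Architecture design = 10
ES_API spec = 10; EF_API spec = 10+9 = 19
ES_Backend dev = 10; EF_Backend dev = 10+8 = 18
ES_Frontend dev = max(EF_API spec=19, EF_Backend dev=18) = 19; EF_Frontend dev = 19+4 = 23
Expected project duration μ = 23 hours. Critical path: Architecture design → API spec → Frontend dev.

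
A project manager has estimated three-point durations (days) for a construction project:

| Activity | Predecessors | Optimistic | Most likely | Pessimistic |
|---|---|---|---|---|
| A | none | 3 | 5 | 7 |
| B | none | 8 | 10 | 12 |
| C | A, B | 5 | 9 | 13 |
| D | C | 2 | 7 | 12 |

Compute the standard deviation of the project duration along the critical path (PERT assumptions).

2.24 days

te_A = (3 + 4·5 + 7)/6 = 30/6 = 5; σ²_A = ((7−3)/6)² = 0.444
te_B = (8 + 4·10 + 12)/6 = 60/6 = 10; σ²_B = ((12−8)/6)² = 0.444
te_C = (5 + 4·9 + 13)/6 = 54/6 = 9; σ²_C = ((13−5)/6)² = 1.778
te_D = (2 + 4·7 + 12)/6 = 42/6 = 7; σ²_D = ((12−2)/6)² = 2.778

Forward pass:
ES_A = 0; EF_A = 5
ES_B = 0; EF_B = 10
ES_C = max(EF_A=5, EF_B=10) = 10; EF_C = 10+9 = 19
ES_D = 19; EF_D = 19+7 = 26
Expected project duration μ = 26 days. Critical path: B → C → D.

Variance along critical path = 0.444 + 1.778 + 2.778 = 5.000
σ = √5.000 = 2.236 days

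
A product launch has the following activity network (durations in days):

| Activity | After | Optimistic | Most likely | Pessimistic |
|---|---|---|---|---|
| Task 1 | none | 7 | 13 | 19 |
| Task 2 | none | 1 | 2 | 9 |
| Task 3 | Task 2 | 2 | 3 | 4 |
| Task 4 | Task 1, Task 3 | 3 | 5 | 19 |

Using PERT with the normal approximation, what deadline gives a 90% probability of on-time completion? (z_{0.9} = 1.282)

24.3 days

te_Task 1 = (7 + 4·13 + 19)/6 = 78/6 = 13; σ²_Task 1 = ((19−7)/6)² = 4.000
te_Task 2 = (1 + 4·2 + 9)/6 = 18/6 = 3; σ²_Task 2 = ((9−1)/6)² = 1.778
te_Task 3 = (2 + 4·3 + 4)/6 = 18/6 = 3; σ²_Task 3 = ((4−2)/6)² = 0.111
te_Task 4 = (3 + 4·5 + 19)/6 = 42/6 = 7; σ²_Task 4 = ((19−3)/6)² = 7.111

Forward pass:
ES_Task 1 = 0; EF_Task 1 = 13
ES_Task 2 = 0; EF_Task 2 = 3
ES_Task 3 = 3; EF_Task 3 = 3+3 = 6
ES_Task 4 = max(EF_Task 1=13, EF_Task 3=6) = 13; EF_Task 4 = 13+7 = 20
Expected project duration μ = 20 days. Critical path: Task 1 → Task 4.

Variance along critical path = 4.000 + 7.111 = 11.111; σ = 3.333 days.
D = μ + z·σ = 20 + 1.282·3.333 = 24.3 days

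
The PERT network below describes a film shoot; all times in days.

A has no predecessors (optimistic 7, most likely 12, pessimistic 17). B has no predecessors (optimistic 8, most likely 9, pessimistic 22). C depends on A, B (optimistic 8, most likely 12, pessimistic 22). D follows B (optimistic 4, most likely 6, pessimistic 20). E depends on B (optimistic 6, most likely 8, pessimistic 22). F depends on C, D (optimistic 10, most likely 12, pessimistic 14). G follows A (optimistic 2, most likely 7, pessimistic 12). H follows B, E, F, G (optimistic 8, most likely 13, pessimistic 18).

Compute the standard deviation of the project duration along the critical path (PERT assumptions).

3.38 days

te_A = (7 + 4·12 + 17)/6 = 72/6 = 12; σ²_A = ((17−7)/6)² = 2.778
te_B = (8 + 4·9 + 22)/6 = 66/6 = 11; σ²_B = ((22−8)/6)² = 5.444
te_C = (8 + 4·12 + 22)/6 = 78/6 = 13; σ²_C = ((22−8)/6)² = 5.444
te_D = (4 + 4·6 + 20)/6 = 48/6 = 8; σ²_D = ((20−4)/6)² = 7.111
te_E = (6 + 4·8 + 22)/6 = 60/6 = 10; σ²_E = ((22−6)/6)² = 7.111
te_F = (10 + 4·12 + 14)/6 = 72/6 = 12; σ²_F = ((14−10)/6)² = 0.444
te_G = (2 + 4·7 + 12)/6 = 42/6 = 7; σ²_G = ((12−2)/6)² = 2.778
te_H = (8 + 4·13 + 18)/6 = 78/6 = 13; σ²_H = ((18−8)/6)² = 2.778

Forward pass:
ES_A = 0; EF_A = 12
ES_B = 0; EF_B = 11
ES_C = max(EF_A=12, EF_B=11) = 12; EF_C = 12+13 = 25
ES_D = 11; EF_D = 11+8 = 19
ES_E = 11; EF_E = 11+10 = 21
ES_F = max(EF_C=25, EF_D=19) = 25; EF_F = 25+12 = 37
ES_G = 12; EF_G = 12+7 = 19
ES_H = max(EF_B=11, EF_E=21, EF_F=37, EF_G=19) = 37; EF_H = 37+13 = 50
Expected project duration μ = 50 days. Critical path: A → C → F → H.

Variance along critical path = 2.778 + 5.444 + 0.444 + 2.778 = 11.444
σ = √11.444 = 3.383 days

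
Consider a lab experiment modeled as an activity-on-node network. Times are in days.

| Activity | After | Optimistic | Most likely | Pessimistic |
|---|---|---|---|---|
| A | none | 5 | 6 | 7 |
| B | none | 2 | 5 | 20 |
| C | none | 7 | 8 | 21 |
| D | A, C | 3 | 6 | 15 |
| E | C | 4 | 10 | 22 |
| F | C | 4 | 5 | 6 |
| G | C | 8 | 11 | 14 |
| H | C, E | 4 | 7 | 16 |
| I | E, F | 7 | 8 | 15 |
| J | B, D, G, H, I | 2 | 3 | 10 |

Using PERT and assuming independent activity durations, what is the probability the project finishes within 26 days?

0.030

te_A = (5 + 4·6 + 7)/6 = 36/6 = 6; σ²_A = ((7−5)/6)² = 0.111
te_B = (2 + 4·5 + 20)/6 = 42/6 = 7; σ²_B = ((20−2)/6)² = 9.000
te_C = (7 + 4·8 + 21)/6 = 60/6 = 10; σ²_C = ((21−7)/6)² = 5.444
te_D = (3 + 4·6 + 15)/6 = 42/6 = 7; σ²_D = ((15−3)/6)² = 4.000
te_E = (4 + 4·10 + 22)/6 = 66/6 = 11; σ²_E = ((22−4)/6)² = 9.000
te_F = (4 + 4·5 + 6)/6 = 30/6 = 5; σ²_F = ((6−4)/6)² = 0.111
te_G = (8 + 4·11 + 14)/6 = 66/6 = 11; σ²_G = ((14−8)/6)² = 1.000
te_H = (4 + 4·7 + 16)/6 = 48/6 = 8; σ²_H = ((16−4)/6)² = 4.000
te_I = (7 + 4·8 + 15)/6 = 54/6 = 9; σ²_I = ((15−7)/6)² = 1.778
te_J = (2 + 4·3 + 10)/6 = 24/6 = 4; σ²_J = ((10−2)/6)² = 1.778

Forward pass:
ES_A = 0; EF_A = 6
ES_B = 0; EF_B = 7
ES_C = 0; EF_C = 10
ES_D = max(EF_A=6, EF_C=10) = 10; EF_D = 10+7 = 17
ES_E = 10; EF_E = 10+11 = 21
ES_F = 10; EF_F = 10+5 = 15
ES_G = 10; EF_G = 10+11 = 21
ES_H = max(EF_C=10, EF_E=21) = 21; EF_H = 21+8 = 29
ES_I = max(EF_E=21, EF_F=15) = 21; EF_I = 21+9 = 30
ES_J = max(EF_B=7, EF_D=17, EF_G=21, EF_H=29, EF_I=30) = 30; EF_J = 30+4 = 34
Expected project duration μ = 34 days. Critical path: C → E → I → J.

Variance along critical path = 5.444 + 9.000 + 1.778 + 1.778 = 18.000; σ = √18.000 = 4.243 days.
Z = (26 − 34) / 4.243 = -1.886
P(T ≤ 26) = Φ(-1.886) ≈ 0.030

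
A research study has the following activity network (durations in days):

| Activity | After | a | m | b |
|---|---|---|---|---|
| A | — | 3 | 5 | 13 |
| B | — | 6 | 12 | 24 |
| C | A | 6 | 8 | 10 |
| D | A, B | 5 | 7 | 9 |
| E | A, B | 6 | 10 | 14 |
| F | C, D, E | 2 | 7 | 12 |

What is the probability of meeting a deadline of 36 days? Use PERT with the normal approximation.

0.948

te_A = (3 + 4·5 + 13)/6 = 36/6 = 6; σ²_A = ((13−3)/6)² = 2.778
te_B = (6 + 4·12 + 24)/6 = 78/6 = 13; σ²_B = ((24−6)/6)² = 9.000
te_C = (6 + 4·8 + 10)/6 = 48/6 = 8; σ²_C = ((10−6)/6)² = 0.444
te_D = (5 + 4·7 + 9)/6 = 42/6 = 7; σ²_D = ((9−5)/6)² = 0.444
te_E = (6 + 4·10 + 14)/6 = 60/6 = 10; σ²_E = ((14−6)/6)² = 1.778
te_F = (2 + 4·7 + 12)/6 = 42/6 = 7; σ²_F = ((12−2)/6)² = 2.778

Forward pass:
ES_A = 0; EF_A = 6
ES_B = 0; EF_B = 13
ES_C = 6; EF_C = 6+8 = 14
ES_D = max(EF_A=6, EF_B=13) = 13; EF_D = 13+7 = 20
ES_E = max(EF_A=6, EF_B=13) = 13; EF_E = 13+10 = 23
ES_F = max(EF_C=14, EF_D=20, EF_E=23) = 23; EF_F = 23+7 = 30
Expected project duration μ = 30 days. Critical path: B → E → F.

Variance along critical path = 9.000 + 1.778 + 2.778 = 13.556; σ = √13.556 = 3.682 days.
Z = (36 − 30) / 3.682 = 1.630
P(T ≤ 36) = Φ(1.630) ≈ 0.948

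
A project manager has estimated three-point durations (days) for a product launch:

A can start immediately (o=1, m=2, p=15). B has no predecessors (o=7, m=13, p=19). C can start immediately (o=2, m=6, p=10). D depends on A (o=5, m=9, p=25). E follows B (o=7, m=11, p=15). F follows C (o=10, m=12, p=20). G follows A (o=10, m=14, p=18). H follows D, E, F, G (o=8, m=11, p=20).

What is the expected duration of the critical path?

36 days

te_A = (1 + 4·2 + 15)/6 = 24/6 = 4
te_B = (7 + 4·13 + 19)/6 = 78/6 = 13
te_C = (2 + 4·6 + 10)/6 = 36/6 = 6
te_D = (5 + 4·9 + 25)/6 = 66/6 = 11
te_E = (7 + 4·11 + 15)/6 = 66/6 = 11
te_F = (10 + 4·12 + 20)/6 = 78/6 = 13
te_G = (10 + 4·14 + 18)/6 = 84/6 = 14
te_H = (8 + 4·11 + 20)/6 = 72/6 = 12

Forward pass:
ES_A = 0; EF_A = 4
ES_B = 0; EF_B = 13
ES_C = 0; EF_C = 6
ES_D = 4; EF_D = 4+11 = 15
ES_E = 13; EF_E = 13+11 = 24
ES_F = 6; EF_F = 6+13 = 19
ES_G = 4; EF_G = 4+14 = 18
ES_H = max(EF_D=15, EF_E=24, EF_F=19, EF_G=18) = 24; EF_H = 24+12 = 36
Expected project duration μ = 36 days. Critical path: B → E → H.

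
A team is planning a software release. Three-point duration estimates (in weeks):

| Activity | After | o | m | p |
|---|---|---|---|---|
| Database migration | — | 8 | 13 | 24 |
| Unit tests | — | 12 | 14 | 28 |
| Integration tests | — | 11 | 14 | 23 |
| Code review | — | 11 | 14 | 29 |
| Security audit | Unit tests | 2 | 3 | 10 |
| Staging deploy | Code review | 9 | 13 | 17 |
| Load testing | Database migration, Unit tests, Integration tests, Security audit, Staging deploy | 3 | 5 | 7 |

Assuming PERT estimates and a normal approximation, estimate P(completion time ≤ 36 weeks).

0.725

te_Database migration = (8 + 4·13 + 24)/6 = 84/6 = 14; σ²_Database migration = ((24−8)/6)² = 7.111
te_Unit tests = (12 + 4·14 + 28)/6 = 96/6 = 16; σ²_Unit tests = ((28−12)/6)² = 7.111
te_Integration tests = (11 + 4·14 + 23)/6 = 90/6 = 15; σ²_Integration tests = ((23−11)/6)² = 4.000
te_Code review = (11 + 4·14 + 29)/6 = 96/6 = 16; σ²_Code review = ((29−11)/6)² = 9.000
te_Security audit = (2 + 4·3 + 10)/6 = 24/6 = 4; σ²_Security audit = ((10−2)/6)² = 1.778
te_Staging deploy = (9 + 4·13 + 17)/6 = 78/6 = 13; σ²_Staging deploy = ((17−9)/6)² = 1.778
te_Load testing = (3 + 4·5 + 7)/6 = 30/6 = 5; σ²_Load testing = ((7−3)/6)² = 0.444

Forward pass:
ES_Database migration = 0; EF_Database migration = 14
ES_Unit tests = 0; EF_Unit tests = 16
ES_Integration tests = 0; EF_Integration tests = 15
ES_Code review = 0; EF_Code review = 16
ES_Security audit = 16; EF_Security audit = 16+4 = 20
ES_Staging deploy = 16; EF_Staging deploy = 16+13 = 29
ES_Load testing = max(EF_Database migration=14, EF_Unit tests=16, EF_Integration tests=15, EF_Security audit=20, EF_Staging deploy=29) = 29; EF_Load testing = 29+5 = 34
Expected project duration μ = 34 weeks. Critical path: Code review → Staging deploy → Load testing.

Variance along critical path = 9.000 + 1.778 + 0.444 = 11.222; σ = √11.222 = 3.350 weeks.
Z = (36 − 34) / 3.350 = 0.597
P(T ≤ 36) = Φ(0.597) ≈ 0.725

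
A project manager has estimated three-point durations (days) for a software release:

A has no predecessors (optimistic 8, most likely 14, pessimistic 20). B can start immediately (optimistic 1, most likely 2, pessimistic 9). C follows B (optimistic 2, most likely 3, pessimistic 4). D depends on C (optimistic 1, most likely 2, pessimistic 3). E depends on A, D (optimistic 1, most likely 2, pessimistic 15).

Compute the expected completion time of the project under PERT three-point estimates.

18 days

te_A = (8 + 4·14 + 20)/6 = 84/6 = 14
te_B = (1 + 4·2 + 9)/6 = 18/6 = 3
te_C = (2 + 4·3 + 4)/6 = 18/6 = 3
te_D = (1 + 4·2 + 3)/6 = 12/6 = 2
te_E = (1 + 4·2 + 15)/6 = 24/6 = 4

Forward pass:
ES_A = 0; EF_A = 14
ES_B = 0; EF_B = 3
ES_C = 3; EF_C = 3+3 = 6
ES_D = 6; EF_D = 6+2 = 8
ES_E = max(EF_A=14, EF_D=8) = 14; EF_E = 14+4 = 18
Expected project duration μ = 18 days. Critical path: A → E.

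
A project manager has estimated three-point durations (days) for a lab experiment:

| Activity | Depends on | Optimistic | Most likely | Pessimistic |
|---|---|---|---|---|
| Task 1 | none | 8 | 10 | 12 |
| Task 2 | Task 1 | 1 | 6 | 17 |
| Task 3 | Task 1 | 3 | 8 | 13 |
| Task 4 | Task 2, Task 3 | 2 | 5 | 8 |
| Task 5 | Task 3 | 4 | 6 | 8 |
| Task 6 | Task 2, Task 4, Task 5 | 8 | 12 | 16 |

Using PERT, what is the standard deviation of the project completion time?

te_Task 1 = (8 + 4·10 + 12)/6 = 60/6 = 10; σ²_Task 1 = ((12−8)/6)² = 0.444
te_Task 2 = (1 + 4·6 + 17)/6 = 42/6 = 7; σ²_Task 2 = ((17−1)/6)² = 7.111
te_Task 3 = (3 + 4·8 + 13)/6 = 48/6 = 8; σ²_Task 3 = ((13−3)/6)² = 2.778
te_Task 4 = (2 + 4·5 + 8)/6 = 30/6 = 5; σ²_Task 4 = ((8−2)/6)² = 1.000
te_Task 5 = (4 + 4·6 + 8)/6 = 36/6 = 6; σ²_Task 5 = ((8−4)/6)² = 0.444
te_Task 6 = (8 + 4·12 + 16)/6 = 72/6 = 12; σ²_Task 6 = ((16−8)/6)² = 1.778

Forward pass:
ES_Task 1 = 0; EF_Task 1 = 10
ES_Task 2 = 10; EF_Task 2 = 10+7 = 17
ES_Task 3 = 10; EF_Task 3 = 10+8 = 18
ES_Task 4 = max(EF_Task 2=17, EF_Task 3=18) = 18; EF_Task 4 = 18+5 = 23
ES_Task 5 = 18; EF_Task 5 = 18+6 = 24
ES_Task 6 = max(EF_Task 2=17, EF_Task 4=23, EF_Task 5=24) = 24; EF_Task 6 = 24+12 = 36
Expected project duration μ = 36 days. Critical path: Task 1 → Task 3 → Task 5 → Task 6.

Variance along critical path = 0.444 + 2.778 + 0.444 + 1.778 = 5.444
σ = √5.444 = 2.333 days

2.33 days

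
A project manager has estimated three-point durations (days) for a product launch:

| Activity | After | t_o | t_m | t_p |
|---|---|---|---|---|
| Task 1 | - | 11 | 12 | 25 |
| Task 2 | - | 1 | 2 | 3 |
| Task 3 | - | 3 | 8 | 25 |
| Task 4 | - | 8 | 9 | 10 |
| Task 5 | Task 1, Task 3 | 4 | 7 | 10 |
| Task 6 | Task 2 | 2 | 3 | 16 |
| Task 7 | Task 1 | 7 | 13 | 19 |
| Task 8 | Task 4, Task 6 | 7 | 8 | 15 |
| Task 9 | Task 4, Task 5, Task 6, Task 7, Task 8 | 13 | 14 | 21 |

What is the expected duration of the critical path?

te_Task 1 = (11 + 4·12 + 25)/6 = 84/6 = 14
te_Task 2 = (1 + 4·2 + 3)/6 = 12/6 = 2
te_Task 3 = (3 + 4·8 + 25)/6 = 60/6 = 10
te_Task 4 = (8 + 4·9 + 10)/6 = 54/6 = 9
te_Task 5 = (4 + 4·7 + 10)/6 = 42/6 = 7
te_Task 6 = (2 + 4·3 + 16)/6 = 30/6 = 5
te_Task 7 = (7 + 4·13 + 19)/6 = 78/6 = 13
te_Task 8 = (7 + 4·8 + 15)/6 = 54/6 = 9
te_Task 9 = (13 + 4·14 + 21)/6 = 90/6 = 15

Forward pass:
ES_Task 1 = 0; EF_Task 1 = 14
ES_Task 2 = 0; EF_Task 2 = 2
ES_Task 3 = 0; EF_Task 3 = 10
ES_Task 4 = 0; EF_Task 4 = 9
ES_Task 5 = max(EF_Task 1=14, EF_Task 3=10) = 14; EF_Task 5 = 14+7 = 21
ES_Task 6 = 2; EF_Task 6 = 2+5 = 7
ES_Task 7 = 14; EF_Task 7 = 14+13 = 27
ES_Task 8 = max(EF_Task 4=9, EF_Task 6=7) = 9; EF_Task 8 = 9+9 = 18
ES_Task 9 = max(EF_Task 4=9, EF_Task 5=21, EF_Task 6=7, EF_Task 7=27, EF_Task 8=18) = 27; EF_Task 9 = 27+15 = 42
Expected project duration μ = 42 days. Critical path: Task 1 → Task 7 → Task 9.

42 days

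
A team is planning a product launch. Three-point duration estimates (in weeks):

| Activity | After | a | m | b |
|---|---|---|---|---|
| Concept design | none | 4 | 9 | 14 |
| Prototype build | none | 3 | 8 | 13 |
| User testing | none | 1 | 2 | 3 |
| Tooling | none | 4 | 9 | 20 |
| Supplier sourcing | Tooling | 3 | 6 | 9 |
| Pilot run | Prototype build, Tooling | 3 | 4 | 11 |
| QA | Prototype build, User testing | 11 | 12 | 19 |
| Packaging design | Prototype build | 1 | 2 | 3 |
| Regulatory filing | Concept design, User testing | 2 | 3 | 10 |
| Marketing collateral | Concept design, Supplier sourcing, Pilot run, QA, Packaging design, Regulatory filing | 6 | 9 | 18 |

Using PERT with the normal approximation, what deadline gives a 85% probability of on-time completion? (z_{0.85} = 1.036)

te_Concept design = (4 + 4·9 + 14)/6 = 54/6 = 9; σ²_Concept design = ((14−4)/6)² = 2.778
te_Prototype build = (3 + 4·8 + 13)/6 = 48/6 = 8; σ²_Prototype build = ((13−3)/6)² = 2.778
te_User testing = (1 + 4·2 + 3)/6 = 12/6 = 2; σ²_User testing = ((3−1)/6)² = 0.111
te_Tooling = (4 + 4·9 + 20)/6 = 60/6 = 10; σ²_Tooling = ((20−4)/6)² = 7.111
te_Supplier sourcing = (3 + 4·6 + 9)/6 = 36/6 = 6; σ²_Supplier sourcing = ((9−3)/6)² = 1.000
te_Pilot run = (3 + 4·4 + 11)/6 = 30/6 = 5; σ²_Pilot run = ((11−3)/6)² = 1.778
te_QA = (11 + 4·12 + 19)/6 = 78/6 = 13; σ²_QA = ((19−11)/6)² = 1.778
te_Packaging design = (1 + 4·2 + 3)/6 = 12/6 = 2; σ²_Packaging design = ((3−1)/6)² = 0.111
te_Regulatory filing = (2 + 4·3 + 10)/6 = 24/6 = 4; σ²_Regulatory filing = ((10−2)/6)² = 1.778
te_Marketing collateral = (6 + 4·9 + 18)/6 = 60/6 = 10; σ²_Marketing collateral = ((18−6)/6)² = 4.000

Forward pass:
ES_Concept design = 0; EF_Concept design = 9
ES_Prototype build = 0; EF_Prototype build = 8
ES_User testing = 0; EF_User testing = 2
ES_Tooling = 0; EF_Tooling = 10
ES_Supplier sourcing = 10; EF_Supplier sourcing = 10+6 = 16
ES_Pilot run = max(EF_Prototype build=8, EF_Tooling=10) = 10; EF_Pilot run = 10+5 = 15
ES_QA = max(EF_Prototype build=8, EF_User testing=2) = 8; EF_QA = 8+13 = 21
ES_Packaging design = 8; EF_Packaging design = 8+2 = 10
ES_Regulatory filing = max(EF_Concept design=9, EF_User testing=2) = 9; EF_Regulatory filing = 9+4 = 13
ES_Marketing collateral = max(EF_Concept design=9, EF_Supplier sourcing=16, EF_Pilot run=15, EF_QA=21, EF_Packaging design=10, EF_Regulatory filing=13) = 21; EF_Marketing collateral = 21+10 = 31
Expected project duration μ = 31 weeks. Critical path: Prototype build → QA → Marketing collateral.

Variance along critical path = 2.778 + 1.778 + 4.000 = 8.556; σ = 2.925 weeks.
D = μ + z·σ = 31 + 1.036·2.925 = 34.0 weeks

34.0 weeks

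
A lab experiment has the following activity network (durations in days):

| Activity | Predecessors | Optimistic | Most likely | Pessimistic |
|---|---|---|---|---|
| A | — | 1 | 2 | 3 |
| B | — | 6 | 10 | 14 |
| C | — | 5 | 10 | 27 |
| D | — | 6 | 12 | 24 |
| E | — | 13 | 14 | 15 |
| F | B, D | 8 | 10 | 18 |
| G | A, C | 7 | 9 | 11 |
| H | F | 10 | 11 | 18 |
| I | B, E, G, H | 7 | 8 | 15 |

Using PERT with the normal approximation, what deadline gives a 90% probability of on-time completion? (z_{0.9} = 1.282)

50.0 days

te_A = (1 + 4·2 + 3)/6 = 12/6 = 2; σ²_A = ((3−1)/6)² = 0.111
te_B = (6 + 4·10 + 14)/6 = 60/6 = 10; σ²_B = ((14−6)/6)² = 1.778
te_C = (5 + 4·10 + 27)/6 = 72/6 = 12; σ²_C = ((27−5)/6)² = 13.444
te_D = (6 + 4·12 + 24)/6 = 78/6 = 13; σ²_D = ((24−6)/6)² = 9.000
te_E = (13 + 4·14 + 15)/6 = 84/6 = 14; σ²_E = ((15−13)/6)² = 0.111
te_F = (8 + 4·10 + 18)/6 = 66/6 = 11; σ²_F = ((18−8)/6)² = 2.778
te_G = (7 + 4·9 + 11)/6 = 54/6 = 9; σ²_G = ((11−7)/6)² = 0.444
te_H = (10 + 4·11 + 18)/6 = 72/6 = 12; σ²_H = ((18−10)/6)² = 1.778
te_I = (7 + 4·8 + 15)/6 = 54/6 = 9; σ²_I = ((15−7)/6)² = 1.778

Forward pass:
ES_A = 0; EF_A = 2
ES_B = 0; EF_B = 10
ES_C = 0; EF_C = 12
ES_D = 0; EF_D = 13
ES_E = 0; EF_E = 14
ES_F = max(EF_B=10, EF_D=13) = 13; EF_F = 13+11 = 24
ES_G = max(EF_A=2, EF_C=12) = 12; EF_G = 12+9 = 21
ES_H = 24; EF_H = 24+12 = 36
ES_I = max(EF_B=10, EF_E=14, EF_G=21, EF_H=36) = 36; EF_I = 36+9 = 45
Expected project duration μ = 45 days. Critical path: D → F → H → I.

Variance along critical path = 9.000 + 2.778 + 1.778 + 1.778 = 15.333; σ = 3.916 days.
D = μ + z·σ = 45 + 1.282·3.916 = 50.0 days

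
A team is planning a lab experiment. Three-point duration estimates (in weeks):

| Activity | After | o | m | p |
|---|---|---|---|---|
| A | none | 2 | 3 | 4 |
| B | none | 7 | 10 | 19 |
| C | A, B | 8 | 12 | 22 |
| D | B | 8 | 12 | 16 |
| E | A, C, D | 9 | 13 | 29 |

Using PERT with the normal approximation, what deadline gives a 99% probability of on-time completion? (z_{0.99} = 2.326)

te_A = (2 + 4·3 + 4)/6 = 18/6 = 3; σ²_A = ((4−2)/6)² = 0.111
te_B = (7 + 4·10 + 19)/6 = 66/6 = 11; σ²_B = ((19−7)/6)² = 4.000
te_C = (8 + 4·12 + 22)/6 = 78/6 = 13; σ²_C = ((22−8)/6)² = 5.444
te_D = (8 + 4·12 + 16)/6 = 72/6 = 12; σ²_D = ((16−8)/6)² = 1.778
te_E = (9 + 4·13 + 29)/6 = 90/6 = 15; σ²_E = ((29−9)/6)² = 11.111

Forward pass:
ES_A = 0; EF_A = 3
ES_B = 0; EF_B = 11
ES_C = max(EF_A=3, EF_B=11) = 11; EF_C = 11+13 = 24
ES_D = 11; EF_D = 11+12 = 23
ES_E = max(EF_A=3, EF_C=24, EF_D=23) = 24; EF_E = 24+15 = 39
Expected project duration μ = 39 weeks. Critical path: B → C → E.

Variance along critical path = 4.000 + 5.444 + 11.111 = 20.556; σ = 4.534 weeks.
D = μ + z·σ = 39 + 2.326·4.534 = 49.5 weeks

49.5 weeks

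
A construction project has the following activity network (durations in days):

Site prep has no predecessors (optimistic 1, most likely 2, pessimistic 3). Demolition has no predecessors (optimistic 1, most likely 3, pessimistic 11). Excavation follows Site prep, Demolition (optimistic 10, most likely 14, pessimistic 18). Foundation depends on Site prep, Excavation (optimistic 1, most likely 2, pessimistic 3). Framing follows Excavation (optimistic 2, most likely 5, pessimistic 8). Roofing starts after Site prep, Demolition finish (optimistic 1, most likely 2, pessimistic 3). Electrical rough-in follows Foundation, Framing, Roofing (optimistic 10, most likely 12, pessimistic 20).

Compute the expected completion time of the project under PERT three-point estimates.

te_Site prep = (1 + 4·2 + 3)/6 = 12/6 = 2
te_Demolition = (1 + 4·3 + 11)/6 = 24/6 = 4
te_Excavation = (10 + 4·14 + 18)/6 = 84/6 = 14
te_Foundation = (1 + 4·2 + 3)/6 = 12/6 = 2
te_Framing = (2 + 4·5 + 8)/6 = 30/6 = 5
te_Roofing = (1 + 4·2 + 3)/6 = 12/6 = 2
te_Electrical rough-in = (10 + 4·12 + 20)/6 = 78/6 = 13

Forward pass:
ES_Site prep = 0; EF_Site prep = 2
ES_Demolition = 0; EF_Demolition = 4
ES_Excavation = max(EF_Site prep=2, EF_Demolition=4) = 4; EF_Excavation = 4+14 = 18
ES_Foundation = max(EF_Site prep=2, EF_Excavation=18) = 18; EF_Foundation = 18+2 = 20
ES_Framing = 18; EF_Framing = 18+5 = 23
ES_Roofing = max(EF_Site prep=2, EF_Demolition=4) = 4; EF_Roofing = 4+2 = 6
ES_Electrical rough-in = max(EF_Foundation=20, EF_Framing=23, EF_Roofing=6) = 23; EF_Electrical rough-in = 23+13 = 36
Expected project duration μ = 36 days. Critical path: Demolition → Excavation → Framing → Electrical rough-in.

36 days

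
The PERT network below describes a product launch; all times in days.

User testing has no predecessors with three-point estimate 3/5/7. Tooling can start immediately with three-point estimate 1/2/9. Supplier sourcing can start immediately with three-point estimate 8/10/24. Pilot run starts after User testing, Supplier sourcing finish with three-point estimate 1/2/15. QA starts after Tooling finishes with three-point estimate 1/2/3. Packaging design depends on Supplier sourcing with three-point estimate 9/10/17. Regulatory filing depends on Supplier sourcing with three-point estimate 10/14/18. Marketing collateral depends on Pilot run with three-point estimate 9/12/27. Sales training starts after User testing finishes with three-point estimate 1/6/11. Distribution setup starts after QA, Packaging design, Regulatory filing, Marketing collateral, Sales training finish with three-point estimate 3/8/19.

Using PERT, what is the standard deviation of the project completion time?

te_User testing = (3 + 4·5 + 7)/6 = 30/6 = 5; σ²_User testing = ((7−3)/6)² = 0.444
te_Tooling = (1 + 4·2 + 9)/6 = 18/6 = 3; σ²_Tooling = ((9−1)/6)² = 1.778
te_Supplier sourcing = (8 + 4·10 + 24)/6 = 72/6 = 12; σ²_Supplier sourcing = ((24−8)/6)² = 7.111
te_Pilot run = (1 + 4·2 + 15)/6 = 24/6 = 4; σ²_Pilot run = ((15−1)/6)² = 5.444
te_QA = (1 + 4·2 + 3)/6 = 12/6 = 2; σ²_QA = ((3−1)/6)² = 0.111
te_Packaging design = (9 + 4·10 + 17)/6 = 66/6 = 11; σ²_Packaging design = ((17−9)/6)² = 1.778
te_Regulatory filing = (10 + 4·14 + 18)/6 = 84/6 = 14; σ²_Regulatory filing = ((18−10)/6)² = 1.778
te_Marketing collateral = (9 + 4·12 + 27)/6 = 84/6 = 14; σ²_Marketing collateral = ((27−9)/6)² = 9.000
te_Sales training = (1 + 4·6 + 11)/6 = 36/6 = 6; σ²_Sales training = ((11−1)/6)² = 2.778
te_Distribution setup = (3 + 4·8 + 19)/6 = 54/6 = 9; σ²_Distribution setup = ((19−3)/6)² = 7.111

Forward pass:
ES_User testing = 0; EF_User testing = 5
ES_Tooling = 0; EF_Tooling = 3
ES_Supplier sourcing = 0; EF_Supplier sourcing = 12
ES_Pilot run = max(EF_User testing=5, EF_Supplier sourcing=12) = 12; EF_Pilot run = 12+4 = 16
ES_QA = 3; EF_QA = 3+2 = 5
ES_Packaging design = 12; EF_Packaging design = 12+11 = 23
ES_Regulatory filing = 12; EF_Regulatory filing = 12+14 = 26
ES_Marketing collateral = 16; EF_Marketing collateral = 16+14 = 30
ES_Sales training = 5; EF_Sales training = 5+6 = 11
ES_Distribution setup = max(EF_QA=5, EF_Packaging design=23, EF_Regulatory filing=26, EF_Marketing collateral=30, EF_Sales training=11) = 30; EF_Distribution setup = 30+9 = 39
Expected project duration μ = 39 days. Critical path: Supplier sourcing → Pilot run → Marketing collateral → Distribution setup.

Variance along critical path = 7.111 + 5.444 + 9.000 + 7.111 = 28.667
σ = √28.667 = 5.354 days

5.35 days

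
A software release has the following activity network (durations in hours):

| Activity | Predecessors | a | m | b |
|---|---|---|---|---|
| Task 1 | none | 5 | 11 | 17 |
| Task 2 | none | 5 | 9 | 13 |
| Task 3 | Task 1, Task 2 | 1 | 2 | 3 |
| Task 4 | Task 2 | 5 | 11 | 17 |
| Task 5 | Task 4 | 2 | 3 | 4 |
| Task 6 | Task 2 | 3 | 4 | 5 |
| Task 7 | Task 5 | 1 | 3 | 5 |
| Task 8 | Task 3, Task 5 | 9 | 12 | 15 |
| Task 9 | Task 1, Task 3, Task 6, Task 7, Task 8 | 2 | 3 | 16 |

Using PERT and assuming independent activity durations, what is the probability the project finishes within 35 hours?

te_Task 1 = (5 + 4·11 + 17)/6 = 66/6 = 11; σ²_Task 1 = ((17−5)/6)² = 4.000
te_Task 2 = (5 + 4·9 + 13)/6 = 54/6 = 9; σ²_Task 2 = ((13−5)/6)² = 1.778
te_Task 3 = (1 + 4·2 + 3)/6 = 12/6 = 2; σ²_Task 3 = ((3−1)/6)² = 0.111
te_Task 4 = (5 + 4·11 + 17)/6 = 66/6 = 11; σ²_Task 4 = ((17−5)/6)² = 4.000
te_Task 5 = (2 + 4·3 + 4)/6 = 18/6 = 3; σ²_Task 5 = ((4−2)/6)² = 0.111
te_Task 6 = (3 + 4·4 + 5)/6 = 24/6 = 4; σ²_Task 6 = ((5−3)/6)² = 0.111
te_Task 7 = (1 + 4·3 + 5)/6 = 18/6 = 3; σ²_Task 7 = ((5−1)/6)² = 0.444
te_Task 8 = (9 + 4·12 + 15)/6 = 72/6 = 12; σ²_Task 8 = ((15−9)/6)² = 1.000
te_Task 9 = (2 + 4·3 + 16)/6 = 30/6 = 5; σ²_Task 9 = ((16−2)/6)² = 5.444

Forward pass:
ES_Task 1 = 0; EF_Task 1 = 11
ES_Task 2 = 0; EF_Task 2 = 9
ES_Task 3 = max(EF_Task 1=11, EF_Task 2=9) = 11; EF_Task 3 = 11+2 = 13
ES_Task 4 = 9; EF_Task 4 = 9+11 = 20
ES_Task 5 = 20; EF_Task 5 = 20+3 = 23
ES_Task 6 = 9; EF_Task 6 = 9+4 = 13
ES_Task 7 = 23; EF_Task 7 = 23+3 = 26
ES_Task 8 = max(EF_Task 3=13, EF_Task 5=23) = 23; EF_Task 8 = 23+12 = 35
ES_Task 9 = max(EF_Task 1=11, EF_Task 3=13, EF_Task 6=13, EF_Task 7=26, EF_Task 8=35) = 35; EF_Task 9 = 35+5 = 40
Expected project duration μ = 40 hours. Critical path: Task 2 → Task 4 → Task 5 → Task 8 → Task 9.

Variance along critical path = 1.778 + 4.000 + 0.111 + 1.000 + 5.444 = 12.333; σ = √12.333 = 3.512 hours.
Z = (35 − 40) / 3.512 = -1.424
P(T ≤ 35) = Φ(-1.424) ≈ 0.077

0.077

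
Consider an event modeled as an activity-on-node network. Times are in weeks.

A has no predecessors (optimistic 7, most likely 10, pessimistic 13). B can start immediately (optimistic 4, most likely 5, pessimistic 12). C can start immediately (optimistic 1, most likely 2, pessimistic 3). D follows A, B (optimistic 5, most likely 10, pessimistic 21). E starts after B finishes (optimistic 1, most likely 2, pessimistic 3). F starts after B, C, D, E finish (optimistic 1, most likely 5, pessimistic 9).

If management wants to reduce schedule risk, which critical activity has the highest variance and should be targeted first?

D

te_A = (7 + 4·10 + 13)/6 = 60/6 = 10; σ²_A = ((13−7)/6)² = 1.000
te_B = (4 + 4·5 + 12)/6 = 36/6 = 6; σ²_B = ((12−4)/6)² = 1.778
te_C = (1 + 4·2 + 3)/6 = 12/6 = 2; σ²_C = ((3−1)/6)² = 0.111
te_D = (5 + 4·10 + 21)/6 = 66/6 = 11; σ²_D = ((21−5)/6)² = 7.111
te_E = (1 + 4·2 + 3)/6 = 12/6 = 2; σ²_E = ((3−1)/6)² = 0.111
te_F = (1 + 4·5 + 9)/6 = 30/6 = 5; σ²_F = ((9−1)/6)² = 1.778

Forward pass:
ES_A = 0; EF_A = 10
ES_B = 0; EF_B = 6
ES_C = 0; EF_C = 2
ES_D = max(EF_A=10, EF_B=6) = 10; EF_D = 10+11 = 21
ES_E = 6; EF_E = 6+2 = 8
ES_F = max(EF_B=6, EF_C=2, EF_D=21, EF_E=8) = 21; EF_F = 21+5 = 26
Expected project duration μ = 26 weeks. Critical path: A → D → F.

Variances on critical path: σ²_A=1.000, σ²_D=7.111, σ²_F=1.778.
Largest is σ²_D = 7.111.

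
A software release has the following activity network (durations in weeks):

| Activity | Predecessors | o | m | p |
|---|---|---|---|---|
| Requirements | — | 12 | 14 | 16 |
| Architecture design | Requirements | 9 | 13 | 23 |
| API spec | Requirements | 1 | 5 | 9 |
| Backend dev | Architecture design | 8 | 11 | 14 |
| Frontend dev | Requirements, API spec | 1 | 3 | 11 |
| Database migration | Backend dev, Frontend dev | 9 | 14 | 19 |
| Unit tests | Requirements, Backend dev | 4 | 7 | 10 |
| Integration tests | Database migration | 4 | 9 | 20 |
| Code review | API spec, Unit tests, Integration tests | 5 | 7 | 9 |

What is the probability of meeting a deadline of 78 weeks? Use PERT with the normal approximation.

0.973

te_Requirements = (12 + 4·14 + 16)/6 = 84/6 = 14; σ²_Requirements = ((16−12)/6)² = 0.444
te_Architecture design = (9 + 4·13 + 23)/6 = 84/6 = 14; σ²_Architecture design = ((23−9)/6)² = 5.444
te_API spec = (1 + 4·5 + 9)/6 = 30/6 = 5; σ²_API spec = ((9−1)/6)² = 1.778
te_Backend dev = (8 + 4·11 + 14)/6 = 66/6 = 11; σ²_Backend dev = ((14−8)/6)² = 1.000
te_Frontend dev = (1 + 4·3 + 11)/6 = 24/6 = 4; σ²_Frontend dev = ((11−1)/6)² = 2.778
te_Database migration = (9 + 4·14 + 19)/6 = 84/6 = 14; σ²_Database migration = ((19−9)/6)² = 2.778
te_Unit tests = (4 + 4·7 + 10)/6 = 42/6 = 7; σ²_Unit tests = ((10−4)/6)² = 1.000
te_Integration tests = (4 + 4·9 + 20)/6 = 60/6 = 10; σ²_Integration tests = ((20−4)/6)² = 7.111
te_Code review = (5 + 4·7 + 9)/6 = 42/6 = 7; σ²_Code review = ((9−5)/6)² = 0.444

Forward pass:
ES_Requirements = 0; EF_Requirements = 14
ES_Architecture design = 14; EF_Architecture design = 14+14 = 28
ES_API spec = 14; EF_API spec = 14+5 = 19
ES_Backend dev = 28; EF_Backend dev = 28+11 = 39
ES_Frontend dev = max(EF_Requirements=14, EF_API spec=19) = 19; EF_Frontend dev = 19+4 = 23
ES_Database migration = max(EF_Backend dev=39, EF_Frontend dev=23) = 39; EF_Database migration = 39+14 = 53
ES_Unit tests = max(EF_Requirements=14, EF_Backend dev=39) = 39; EF_Unit tests = 39+7 = 46
ES_Integration tests = 53; EF_Integration tests = 53+10 = 63
ES_Code review = max(EF_API spec=19, EF_Unit tests=46, EF_Integration tests=63) = 63; EF_Code review = 63+7 = 70
Expected project duration μ = 70 weeks. Critical path: Requirements → Architecture design → Backend dev → Database migration → Integration tests → Code review.

Variance along critical path = 0.444 + 5.444 + 1.000 + 2.778 + 7.111 + 0.444 = 17.222; σ = √17.222 = 4.150 weeks.
Z = (78 − 70) / 4.150 = 1.928
P(T ≤ 78) = Φ(1.928) ≈ 0.973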